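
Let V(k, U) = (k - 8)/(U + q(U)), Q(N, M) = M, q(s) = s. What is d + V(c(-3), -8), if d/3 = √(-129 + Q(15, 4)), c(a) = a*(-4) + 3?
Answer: -7/16 + 15*I*√5 ≈ -0.4375 + 33.541*I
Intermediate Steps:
c(a) = 3 - 4*a (c(a) = -4*a + 3 = 3 - 4*a)
d = 15*I*√5 (d = 3*√(-129 + 4) = 3*√(-125) = 3*(5*I*√5) = 15*I*√5 ≈ 33.541*I)
V(k, U) = (-8 + k)/(2*U) (V(k, U) = (k - 8)/(U + U) = (-8 + k)/((2*U)) = (-8 + k)*(1/(2*U)) = (-8 + k)/(2*U))
d + V(c(-3), -8) = 15*I*√5 + (½)*(-8 + (3 - 4*(-3)))/(-8) = 15*I*√5 + (½)*(-⅛)*(-8 + (3 + 12)) = 15*I*√5 + (½)*(-⅛)*(-8 + 15) = 15*I*√5 + (½)*(-⅛)*7 = 15*I*√5 - 7/16 = -7/16 + 15*I*√5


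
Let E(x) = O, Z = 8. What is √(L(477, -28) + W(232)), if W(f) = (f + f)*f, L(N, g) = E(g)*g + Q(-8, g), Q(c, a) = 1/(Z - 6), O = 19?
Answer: √428466/2 ≈ 327.29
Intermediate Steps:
Q(c, a) = ½ (Q(c, a) = 1/(8 - 6) = 1/2 = ½)
E(x) = 19
L(N, g) = ½ + 19*g (L(N, g) = 19*g + ½ = ½ + 19*g)
W(f) = 2*f² (W(f) = (2*f)*f = 2*f²)
√(L(477, -28) + W(232)) = √((½ + 19*(-28)) + 2*232²) = √((½ - 532) + 2*53824) = √(-1063/2 + 107648) = √(214233/2) = √428466/2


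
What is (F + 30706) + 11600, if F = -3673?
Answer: 38633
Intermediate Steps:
(F + 30706) + 11600 = (-3673 + 30706) + 11600 = 27033 + 11600 = 38633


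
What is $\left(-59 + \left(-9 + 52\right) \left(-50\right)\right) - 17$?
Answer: $-2226$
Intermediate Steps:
$\left(-59 + \left(-9 + 52\right) \left(-50\right)\right) - 17 = \left(-59 + 43 \left(-50\right)\right) - 17 = \left(-59 - 2150\right) - 17 = -2209 - 17 = -2226$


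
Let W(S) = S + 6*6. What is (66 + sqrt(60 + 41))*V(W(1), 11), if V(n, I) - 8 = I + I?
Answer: 1980 + 30*sqrt(101) ≈ 2281.5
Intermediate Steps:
W(S) = 36 + S (W(S) = S + 36 = 36 + S)
V(n, I) = 8 + 2*I (V(n, I) = 8 + (I + I) = 8 + 2*I)
(66 + sqrt(60 + 41))*V(W(1), 11) = (66 + sqrt(60 + 41))*(8 + 2*11) = (66 + sqrt(101))*(8 + 22) = (66 + sqrt(101))*30 = 1980 + 30*sqrt(101)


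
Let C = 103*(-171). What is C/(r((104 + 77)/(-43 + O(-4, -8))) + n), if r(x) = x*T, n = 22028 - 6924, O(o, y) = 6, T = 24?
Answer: -651681/554504 ≈ -1.1753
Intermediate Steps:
n = 15104
C = -17613
r(x) = 24*x (r(x) = x*24 = 24*x)
C/(r((104 + 77)/(-43 + O(-4, -8))) + n) = -17613/(24*((104 + 77)/(-43 + 6)) + 15104) = -17613/(24*(181/(-37)) + 15104) = -17613/(24*(181*(-1/37)) + 15104) = -17613/(24*(-181/37) + 15104) = -17613/(-4344/37 + 15104) = -17613/554504/37 = -17613*37/554504 = -651681/554504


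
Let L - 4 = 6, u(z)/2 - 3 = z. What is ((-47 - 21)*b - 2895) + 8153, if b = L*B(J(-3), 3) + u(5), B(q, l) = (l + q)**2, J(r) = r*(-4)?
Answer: -148830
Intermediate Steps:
J(r) = -4*r
u(z) = 6 + 2*z
L = 10 (L = 4 + 6 = 10)
b = 2266 (b = 10*(3 - 4*(-3))**2 + (6 + 2*5) = 10*(3 + 12)**2 + (6 + 10) = 10*15**2 + 16 = 10*225 + 16 = 2250 + 16 = 2266)
((-47 - 21)*b - 2895) + 8153 = ((-47 - 21)*2266 - 2895) + 8153 = (-68*2266 - 2895) + 8153 = (-154088 - 2895) + 8153 = -156983 + 8153 = -148830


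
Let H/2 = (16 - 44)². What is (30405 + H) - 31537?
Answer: 436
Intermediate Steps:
H = 1568 (H = 2*(16 - 44)² = 2*(-28)² = 2*784 = 1568)
(30405 + H) - 31537 = (30405 + 1568) - 31537 = 31973 - 31537 = 436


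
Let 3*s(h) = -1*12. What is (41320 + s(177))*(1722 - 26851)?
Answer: -1038229764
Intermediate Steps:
s(h) = -4 (s(h) = (-1*12)/3 = (⅓)*(-12) = -4)
(41320 + s(177))*(1722 - 26851) = (41320 - 4)*(1722 - 26851) = 41316*(-25129) = -1038229764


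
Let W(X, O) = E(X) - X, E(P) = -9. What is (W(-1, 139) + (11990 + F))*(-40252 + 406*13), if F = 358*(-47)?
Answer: 169414056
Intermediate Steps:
F = -16826
W(X, O) = -9 - X
(W(-1, 139) + (11990 + F))*(-40252 + 406*13) = ((-9 - 1*(-1)) + (11990 - 16826))*(-40252 + 406*13) = ((-9 + 1) - 4836)*(-40252 + 5278) = (-8 - 4836)*(-34974) = -4844*(-34974) = 169414056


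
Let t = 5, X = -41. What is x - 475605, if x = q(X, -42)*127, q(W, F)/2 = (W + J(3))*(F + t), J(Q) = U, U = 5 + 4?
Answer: -174869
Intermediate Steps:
U = 9
J(Q) = 9
q(W, F) = 2*(5 + F)*(9 + W) (q(W, F) = 2*((W + 9)*(F + 5)) = 2*((9 + W)*(5 + F)) = 2*((5 + F)*(9 + W)) = 2*(5 + F)*(9 + W))
x = 300736 (x = (90 + 10*(-41) + 18*(-42) + 2*(-42)*(-41))*127 = (90 - 410 - 756 + 3444)*127 = 2368*127 = 300736)
x - 475605 = 300736 - 475605 = -174869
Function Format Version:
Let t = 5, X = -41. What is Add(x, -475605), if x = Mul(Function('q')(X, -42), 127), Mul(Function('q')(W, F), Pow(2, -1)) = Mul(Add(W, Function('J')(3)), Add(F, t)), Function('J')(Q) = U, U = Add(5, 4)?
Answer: -174869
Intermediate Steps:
U = 9
Function('J')(Q) = 9
Function('q')(W, F) = Mul(2, Add(5, F), Add(9, W)) (Function('q')(W, F) = Mul(2, Mul(Add(W, 9), Add(F, 5))) = Mul(2, Mul(Add(9, W), Add(5, F))) = Mul(2, Mul(Add(5, F), Add(9, W))) = Mul(2, Add(5, F), Add(9, W)))
x = 300736 (x = Mul(Add(90, Mul(10, -41), Mul(18, -42), Mul(2, -42, -41)), 127) = Mul(Add(90, -410, -756, 3444), 127) = Mul(2368, 127) = 300736)
Add(x, -475605) = Add(300736, -475605) = -174869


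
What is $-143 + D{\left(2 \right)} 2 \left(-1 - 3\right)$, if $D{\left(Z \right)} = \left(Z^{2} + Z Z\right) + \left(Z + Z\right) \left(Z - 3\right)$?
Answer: $-175$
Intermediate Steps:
$D{\left(Z \right)} = 2 Z^{2} + 2 Z \left(-3 + Z\right)$ ($D{\left(Z \right)} = \left(Z^{2} + Z^{2}\right) + 2 Z \left(-3 + Z\right) = 2 Z^{2} + 2 Z \left(-3 + Z\right)$)
$-143 + D{\left(2 \right)} 2 \left(-1 - 3\right) = -143 + 2 \cdot 2 \left(-3 + 2 \cdot 2\right) 2 \left(-1 - 3\right) = -143 + 2 \cdot 2 \left(-3 + 4\right) 2 \left(-4\right) = -143 + 2 \cdot 2 \cdot 1 \left(-8\right) = -143 + 4 \left(-8\right) = -143 - 32 = -175$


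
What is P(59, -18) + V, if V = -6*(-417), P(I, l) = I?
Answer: 2561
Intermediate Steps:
V = 2502
P(59, -18) + V = 59 + 2502 = 2561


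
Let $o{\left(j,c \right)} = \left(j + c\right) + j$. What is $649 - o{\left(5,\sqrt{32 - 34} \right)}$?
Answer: $639 - i \sqrt{2} \approx 639.0 - 1.4142 i$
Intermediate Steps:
$o{\left(j,c \right)} = c + 2 j$ ($o{\left(j,c \right)} = \left(c + j\right) + j = c + 2 j$)
$649 - o{\left(5,\sqrt{32 - 34} \right)} = 649 - \left(\sqrt{32 - 34} + 2 \cdot 5\right) = 649 - \left(\sqrt{-2} + 10\right) = 649 - \left(i \sqrt{2} + 10\right) = 649 - \left(10 + i \sqrt{2}\right) = 639 - i \sqrt{2}$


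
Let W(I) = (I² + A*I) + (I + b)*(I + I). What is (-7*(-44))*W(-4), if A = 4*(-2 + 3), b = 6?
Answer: -4928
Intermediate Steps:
A = 4 (A = 4*1 = 4)
W(I) = I² + 4*I + 2*I*(6 + I) (W(I) = (I² + 4*I) + (I + 6)*(I + I) = (I² + 4*I) + (6 + I)*(2*I) = (I² + 4*I) + 2*I*(6 + I) = I² + 4*I + 2*I*(6 + I))
(-7*(-44))*W(-4) = (-7*(-44))*(-4*(16 + 3*(-4))) = 308*(-4*(16 - 12)) = 308*(-4*4) = 308*(-16) = -4928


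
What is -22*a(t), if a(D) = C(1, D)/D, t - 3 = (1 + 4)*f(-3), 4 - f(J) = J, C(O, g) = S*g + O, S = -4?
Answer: 1661/19 ≈ 87.421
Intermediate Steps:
C(O, g) = O - 4*g (C(O, g) = -4*g + O = O - 4*g)
f(J) = 4 - J
t = 38 (t = 3 + (1 + 4)*(4 - 1*(-3)) = 3 + 5*(4 + 3) = 3 + 5*7 = 3 + 35 = 38)
a(D) = (1 - 4*D)/D
-22*a(t) = -22*(-4 + 1/38) = -22*(-151/38) = 1661/19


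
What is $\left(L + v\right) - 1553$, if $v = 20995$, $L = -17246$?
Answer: $2196$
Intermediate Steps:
$\left(L + v\right) - 1553 = \left(-17246 + 20995\right) - 1553 = 3749 - 1553 = 2196$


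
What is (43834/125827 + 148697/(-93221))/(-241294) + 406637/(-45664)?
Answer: -575454204398805553253/64621655276075818336 ≈ -8.9050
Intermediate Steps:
(43834/125827 + 148697/(-93221))/(-241294) + 406637/(-45664) = (43834*(1/125827) + 148697*(-1/93221))*(-1/241294) + 406637*(-1/45664) = (43834/125827 - 148697/93221)*(-1/241294) - 406637/45664 = -14623848105/11729718767*(-1/241294) - 406637/45664 = 14623848105/2830310760164498 - 406637/45664 = -575454204398805553253/64621655276075818336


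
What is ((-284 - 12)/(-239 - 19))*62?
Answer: 9176/129 ≈ 71.132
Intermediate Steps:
((-284 - 12)/(-239 - 19))*62 = -296/(-258)*62 = -296*(-1/258)*62 = (148/129)*62 = 9176/129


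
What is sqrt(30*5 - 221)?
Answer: I*sqrt(71) ≈ 8.4261*I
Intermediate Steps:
sqrt(30*5 - 221) = sqrt(150 - 221) = sqrt(-71) = I*sqrt(71)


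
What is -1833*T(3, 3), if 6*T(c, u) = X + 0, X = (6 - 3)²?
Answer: -5499/2 ≈ -2749.5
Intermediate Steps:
X = 9 (X = 3² = 9)
T(c, u) = 3/2 (T(c, u) = (9 + 0)/6 = (⅙)*9 = 3/2)
-1833*T(3, 3) = -1833*3/2 = -5499/2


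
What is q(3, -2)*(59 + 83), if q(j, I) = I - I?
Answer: 0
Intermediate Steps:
q(j, I) = 0
q(3, -2)*(59 + 83) = 0*(59 + 83) = 0*142 = 0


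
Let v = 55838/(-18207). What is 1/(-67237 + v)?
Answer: -18207/1224239897 ≈ -1.4872e-5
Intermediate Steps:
v = -55838/18207 (v = 55838*(-1/18207) = -55838/18207 ≈ -3.0668)
1/(-67237 + v) = 1/(-67237 - 55838/18207) = 1/(-1224239897/18207) = -18207/1224239897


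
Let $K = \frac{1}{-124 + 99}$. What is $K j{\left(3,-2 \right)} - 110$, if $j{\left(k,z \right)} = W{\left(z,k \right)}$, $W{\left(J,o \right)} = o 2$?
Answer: $- \frac{2756}{25} \approx -110.24$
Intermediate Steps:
$W{\left(J,o \right)} = 2 o$
$j{\left(k,z \right)} = 2 k$
$K = - \frac{1}{25}$ ($K = \frac{1}{-25} = - \frac{1}{25} \approx -0.04$)
$K j{\left(3,-2 \right)} - 110 = - \frac{2 \cdot 3}{25} - 110 = \left(- \frac{1}{25}\right) 6 - 110 = - \frac{6}{25} - 110 = - \frac{2756}{25}$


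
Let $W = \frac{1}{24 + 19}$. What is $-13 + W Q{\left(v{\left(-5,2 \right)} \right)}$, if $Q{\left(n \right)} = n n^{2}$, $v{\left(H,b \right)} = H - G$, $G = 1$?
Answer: $- \frac{775}{43} \approx -18.023$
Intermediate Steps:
$v{\left(H,b \right)} = -1 + H$ ($v{\left(H,b \right)} = H - 1 = -1 + H$)
$W = \frac{1}{43} \approx 0.023256$
$Q{\left(n \right)} = n^{3}$
$-13 + W Q{\left(v{\left(-5,2 \right)} \right)} = -13 + \frac{\left(-1 - 5\right)^{3}}{43} = -13 + \frac{\left(-6\right)^{3}}{43} = -13 + \frac{1}{43} \left(-216\right) = -13 - \frac{216}{43} = - \frac{775}{43}$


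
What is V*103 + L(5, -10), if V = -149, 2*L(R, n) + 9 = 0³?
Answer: -30703/2 ≈ -15352.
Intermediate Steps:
L(R, n) = -9/2 (L(R, n) = -9/2 + (½)*0³ = -9/2 + (½)*0 = -9/2 + 0 = -9/2)
V*103 + L(5, -10) = -149*103 - 9/2 = -15347 - 9/2 = -30703/2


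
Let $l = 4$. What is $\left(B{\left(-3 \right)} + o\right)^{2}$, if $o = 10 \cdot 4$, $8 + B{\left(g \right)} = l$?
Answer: $1296$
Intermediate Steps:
$B{\left(g \right)} = -4$ ($B{\left(g \right)} = -8 + 4 = -4$)
$o = 40$
$\left(B{\left(-3 \right)} + o\right)^{2} = \left(-4 + 40\right)^{2} = 36^{2} = 1296$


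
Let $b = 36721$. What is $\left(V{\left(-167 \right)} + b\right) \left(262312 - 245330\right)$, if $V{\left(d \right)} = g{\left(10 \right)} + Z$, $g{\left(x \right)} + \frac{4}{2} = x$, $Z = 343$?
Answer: $629556704$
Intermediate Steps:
$g{\left(x \right)} = -2 + x$
$V{\left(d \right)} = 351$ ($V{\left(d \right)} = \left(-2 + 10\right) + 343 = 8 + 343 = 351$)
$\left(V{\left(-167 \right)} + b\right) \left(262312 - 245330\right) = \left(351 + 36721\right) \left(262312 - 245330\right) = 37072 \cdot 16982 = 629556704$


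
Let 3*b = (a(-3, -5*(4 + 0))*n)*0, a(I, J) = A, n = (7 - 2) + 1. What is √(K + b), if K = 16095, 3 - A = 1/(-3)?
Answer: √16095 ≈ 126.87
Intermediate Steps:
A = 10/3 (A = 3 - 1/(-3) = 3 - 1*(-⅓) = 3 + ⅓ = 10/3 ≈ 3.3333)
n = 6 (n = 5 + 1 = 6)
a(I, J) = 10/3
b = 0 (b = (((10/3)*6)*0)/3 = (20*0)/3 = (⅓)*0 = 0)
√(K + b) = √(16095 + 0) = √16095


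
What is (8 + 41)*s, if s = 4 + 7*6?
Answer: 2254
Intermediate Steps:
s = 46 (s = 4 + 42 = 46)
(8 + 41)*s = (8 + 41)*46 = 49*46 = 2254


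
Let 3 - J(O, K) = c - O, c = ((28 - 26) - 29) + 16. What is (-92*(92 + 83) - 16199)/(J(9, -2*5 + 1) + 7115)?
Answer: -32299/7138 ≈ -4.5249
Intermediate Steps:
c = -11 (c = (2 - 29) + 16 = -27 + 16 = -11)
J(O, K) = 14 + O (J(O, K) = 3 - (-11 - O) = 3 + (11 + O) = 14 + O)
(-92*(92 + 83) - 16199)/(J(9, -2*5 + 1) + 7115) = (-92*(92 + 83) - 16199)/((14 + 9) + 7115) = (-92*175 - 16199)/(23 + 7115) = (-16100 - 16199)/7138 = -32299*1/7138 = -32299/7138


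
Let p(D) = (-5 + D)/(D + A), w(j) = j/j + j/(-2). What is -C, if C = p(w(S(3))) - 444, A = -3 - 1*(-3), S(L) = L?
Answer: 433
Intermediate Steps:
A = 0 (A = -3 + 3 = 0)
w(j) = 1 - j/2 (w(j) = 1 + j*(-1/2) = 1 - j/2)
p(D) = (-5 + D)/D (p(D) = (-5 + D)/(D + 0) = (-5 + D)/D)
C = -433 (C = (-5 + (1 - 1/2*3))/(1 - 1/2*3) - 444 = (-5 + (1 - 3/2))/(1 - 3/2) - 444 = (-5 - 1/2)/(-1/2) - 444 = -2*(-11/2) - 444 = 11 - 444 = -433)
-C = -1*(-433) = 433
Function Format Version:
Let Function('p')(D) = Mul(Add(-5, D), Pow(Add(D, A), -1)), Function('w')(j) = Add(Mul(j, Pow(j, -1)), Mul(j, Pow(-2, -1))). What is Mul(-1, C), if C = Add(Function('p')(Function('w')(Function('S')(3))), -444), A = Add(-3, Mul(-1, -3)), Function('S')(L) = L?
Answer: 433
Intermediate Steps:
A = 0 (A = Add(-3, 3) = 0)
Function('w')(j) = Add(1, Mul(Rational(-1, 2), j)) (Function('w')(j) = Add(1, Mul(j, Rational(-1, 2))) = Add(1, Mul(Rational(-1, 2), j)))
Function('p')(D) = Mul(Pow(D, -1), Add(-5, D)) (Function('p')(D) = Mul(Add(-5, D), Pow(Add(D, 0), -1)) = Mul(Add(-5, D), Pow(D, -1)) = Mul(Pow(D, -1), Add(-5, D)))
C = -433 (C = Add(Mul(Pow(Add(1, Mul(Rational(-1, 2), 3)), -1), Add(-5, Add(1, Mul(Rational(-1, 2), 3)))), -444) = Add(Mul(Pow(Add(1, Rational(-3, 2)), -1), Add(-5, Add(1, Rational(-3, 2)))), -444) = Add(Mul(Pow(Rational(-1, 2), -1), Add(-5, Rational(-1, 2))), -444) = Add(Mul(-2, Rational(-11, 2)), -444) = Add(11, -444) = -433)
Mul(-1, C) = Mul(-1, -433) = 433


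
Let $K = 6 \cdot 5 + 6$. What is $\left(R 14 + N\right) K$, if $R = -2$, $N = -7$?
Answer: $-1260$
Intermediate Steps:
$K = 36$ ($K = 30 + 6 = 36$)
$\left(R 14 + N\right) K = \left(\left(-2\right) 14 - 7\right) 36 = \left(-28 - 7\right) 36 = \left(-35\right) 36 = -1260$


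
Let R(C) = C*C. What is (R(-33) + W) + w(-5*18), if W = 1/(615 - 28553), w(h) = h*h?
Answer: 256722281/27938 ≈ 9189.0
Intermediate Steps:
w(h) = h**2
R(C) = C**2
W = -1/27938 (W = 1/(-27938) = -1/27938 ≈ -3.5794e-5)
(R(-33) + W) + w(-5*18) = ((-33)**2 - 1/27938) + (-5*18)**2 = (1089 - 1/27938) + (-90)**2 = 30424481/27938 + 8100 = 256722281/27938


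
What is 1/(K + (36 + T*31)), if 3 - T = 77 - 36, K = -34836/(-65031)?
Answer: -21677/24743522 ≈ -0.00087607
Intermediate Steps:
K = 11612/21677 (K = -34836*(-1/65031) = 11612/21677 ≈ 0.53568)
T = -38 (T = 3 - (77 - 36) = 3 - 1*41 = 3 - 41 = -38)
1/(K + (36 + T*31)) = 1/(11612/21677 + (36 - 38*31)) = 1/(11612/21677 + (36 - 1178)) = 1/(11612/21677 - 1142) = 1/(-24743522/21677) = -21677/24743522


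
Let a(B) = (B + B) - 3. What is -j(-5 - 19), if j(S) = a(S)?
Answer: 51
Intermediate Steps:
a(B) = -3 + 2*B (a(B) = 2*B - 3 = -3 + 2*B)
j(S) = -3 + 2*S
-j(-5 - 19) = -(-3 + 2*(-5 - 19)) = -(-3 + 2*(-24)) = -(-3 - 48) = -1*(-51) = 51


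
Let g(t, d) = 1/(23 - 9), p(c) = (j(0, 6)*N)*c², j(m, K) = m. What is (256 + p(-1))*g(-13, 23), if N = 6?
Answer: 128/7 ≈ 18.286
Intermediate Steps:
p(c) = 0 (p(c) = (0*6)*c² = 0*c² = 0)
g(t, d) = 1/14
(256 + p(-1))*g(-13, 23) = (256 + 0)*(1/14) = 256*(1/14) = 128/7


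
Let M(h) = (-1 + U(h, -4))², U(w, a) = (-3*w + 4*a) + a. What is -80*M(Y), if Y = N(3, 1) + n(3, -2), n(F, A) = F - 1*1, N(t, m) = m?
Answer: -72000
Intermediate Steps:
n(F, A) = -1 + F (n(F, A) = F - 1 = -1 + F)
Y = 3 (Y = 1 + (-1 + 3) = 1 + 2 = 3)
U(w, a) = -3*w + 5*a
M(h) = (-21 - 3*h)² (M(h) = (-1 + (-3*h + 5*(-4)))² = (-1 + (-3*h - 20))² = (-1 + (-20 - 3*h))² = (-21 - 3*h)²)
-80*M(Y) = -720*(7 + 3)² = -720*10² = -720*100 = -80*900 = -72000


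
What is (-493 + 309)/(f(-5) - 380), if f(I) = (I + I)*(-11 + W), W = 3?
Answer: 46/75 ≈ 0.61333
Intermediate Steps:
f(I) = -16*I (f(I) = (I + I)*(-11 + 3) = (2*I)*(-8) = -16*I)
(-493 + 309)/(f(-5) - 380) = (-493 + 309)/(-16*(-5) - 380) = -184/(80 - 380) = -184/(-300) = -184*(-1/300) = 46/75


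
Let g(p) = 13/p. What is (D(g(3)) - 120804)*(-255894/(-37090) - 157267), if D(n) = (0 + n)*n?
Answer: 3170309771450056/166905 ≈ 1.8995e+10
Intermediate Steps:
D(n) = n² (D(n) = n*n = n²)
(D(g(3)) - 120804)*(-255894/(-37090) - 157267) = ((13/3)² - 120804)*(-255894/(-37090) - 157267) = ((13*(⅓))² - 120804)*(-255894*(-1/37090) - 157267) = ((13/3)² - 120804)*(127947/18545 - 157267) = (169/9 - 120804)*(-2916388568/18545) = -1087067/9*(-2916388568/18545) = 3170309771450056/166905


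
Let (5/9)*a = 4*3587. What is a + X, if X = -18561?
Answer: 36327/5 ≈ 7265.4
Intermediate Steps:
a = 129132/5 (a = 9*(4*3587)/5 = (9/5)*14348 = 129132/5 ≈ 25826.)
a + X = 129132/5 - 18561 = 36327/5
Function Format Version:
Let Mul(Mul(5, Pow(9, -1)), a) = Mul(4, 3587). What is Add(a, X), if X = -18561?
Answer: Rational(36327, 5) ≈ 7265.4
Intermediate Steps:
a = Rational(129132, 5) (a = Mul(Rational(9, 5), Mul(4, 3587)) = Mul(Rational(9, 5), 14348) = Rational(129132, 5) ≈ 25826.)
Add(a, X) = Add(Rational(129132, 5), -18561) = Rational(36327, 5)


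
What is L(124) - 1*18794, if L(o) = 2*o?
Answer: -18546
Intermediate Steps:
L(124) - 1*18794 = 2*124 - 1*18794 = 248 - 18794 = -18546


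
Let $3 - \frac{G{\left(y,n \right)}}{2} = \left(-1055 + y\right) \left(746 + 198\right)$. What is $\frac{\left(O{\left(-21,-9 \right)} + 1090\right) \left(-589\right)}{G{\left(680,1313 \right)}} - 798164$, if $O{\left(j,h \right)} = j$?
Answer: $- \frac{565105530625}{708006} \approx -7.9817 \cdot 10^{5}$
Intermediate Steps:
$G{\left(y,n \right)} = 1991846 - 1888 y$ ($G{\left(y,n \right)} = 6 - 2 \left(-1055 + y\right) \left(746 + 198\right) = 6 - 2 \left(-1055 + y\right) 944 = 6 - 2 \left(-995920 + 944 y\right) = 6 - \left(-1991840 + 1888 y\right) = 1991846 - 1888 y$)
$\frac{\left(O{\left(-21,-9 \right)} + 1090\right) \left(-589\right)}{G{\left(680,1313 \right)}} - 798164 = \frac{\left(-21 + 1090\right) \left(-589\right)}{1991846 - 1283840} - 798164 = \frac{1069 \left(-589\right)}{1991846 - 1283840} - 798164 = - \frac{629641}{708006} - 798164 = - \frac{565105530625}{708006}$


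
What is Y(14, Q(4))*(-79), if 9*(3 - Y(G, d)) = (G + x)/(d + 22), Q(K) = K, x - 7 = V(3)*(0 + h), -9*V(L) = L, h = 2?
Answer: -161555/702 ≈ -230.14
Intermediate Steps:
V(L) = -L/9
x = 19/3 (x = 7 + (-1/9*3)*(0 + 2) = 7 - 1/3*2 = 7 - 2/3 = 19/3 ≈ 6.3333)
Y(G, d) = 3 - (19/3 + G)/(9*(22 + d)) (Y(G, d) = 3 - (G + 19/3)/(9*(d + 22)) = 3 - (19/3 + G)/(9*(22 + d)))
Y(14, Q(4))*(-79) = ((1763 - 3*14 + 81*4)/(27*(22 + 4)))*(-79) = ((1/27)*(1763 - 42 + 324)/26)*(-79) = ((1/27)*(1/26)*2045)*(-79) = (2045/702)*(-79) = -161555/702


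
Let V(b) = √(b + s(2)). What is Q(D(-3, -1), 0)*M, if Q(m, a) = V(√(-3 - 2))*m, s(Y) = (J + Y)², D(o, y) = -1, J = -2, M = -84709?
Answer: 84709*5^(¼)*√I ≈ 89569.0 + 89569.0*I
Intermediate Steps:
s(Y) = (-2 + Y)²
V(b) = √b (V(b) = √(b + (-2 + 2)²) = √(b + 0²) = √(b + 0) = √b)
Q(m, a) = m*5^(¼)*√I (Q(m, a) = √(√(-3 - 2))*m = √(√(-5))*m = √(I*√5)*m = (5^(¼)*√I)*m = m*5^(¼)*√I)
Q(D(-3, -1), 0)*M = -5^(¼)*√I*(-84709) = 84709*5^(¼)*√I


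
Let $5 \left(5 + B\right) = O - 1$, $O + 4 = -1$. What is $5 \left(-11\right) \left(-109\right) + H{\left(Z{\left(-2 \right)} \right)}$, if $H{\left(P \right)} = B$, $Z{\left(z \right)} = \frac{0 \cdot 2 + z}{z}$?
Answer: $\frac{29944}{5} \approx 5988.8$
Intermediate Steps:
$O = -5$ ($O = -4 - 1 = -5$)
$Z{\left(z \right)} = 1$ ($Z{\left(z \right)} = \frac{0 + z}{z} = \frac{z}{z} = 1$)
$B = - \frac{31}{5}$ ($B = -5 + \frac{-5 - 1}{5} = -5 + \frac{1}{5} \left(-6\right) = -5 - \frac{6}{5} = - \frac{31}{5} \approx -6.2$)
$H{\left(P \right)} = - \frac{31}{5}$
$5 \left(-11\right) \left(-109\right) + H{\left(Z{\left(-2 \right)} \right)} = 5 \left(-11\right) \left(-109\right) - \frac{31}{5} = \left(-55\right) \left(-109\right) - \frac{31}{5} = 5995 - \frac{31}{5} = \frac{29944}{5}$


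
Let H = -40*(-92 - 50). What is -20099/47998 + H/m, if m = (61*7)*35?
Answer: -5550183/143466022 ≈ -0.038686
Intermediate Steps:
m = 14945 (m = 427*35 = 14945)
H = 5680 (H = -40*(-142) = 5680)
-20099/47998 + H/m = -20099/47998 + 5680/14945 = -20099*1/47998 + 5680*(1/14945) = -20099/47998 + 1136/2989 = -5550183/143466022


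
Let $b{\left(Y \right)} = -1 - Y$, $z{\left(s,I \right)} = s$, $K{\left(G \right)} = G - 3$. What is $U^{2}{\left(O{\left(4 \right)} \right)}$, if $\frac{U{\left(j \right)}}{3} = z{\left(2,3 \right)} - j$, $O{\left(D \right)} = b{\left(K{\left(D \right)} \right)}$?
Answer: $144$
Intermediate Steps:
$K{\left(G \right)} = -3 + G$
$O{\left(D \right)} = 2 - D$ ($O{\left(D \right)} = -1 - \left(-3 + D\right) = 2 - D$)
$U{\left(j \right)} = 6 - 3 j$ ($U{\left(j \right)} = 3 \left(2 - j\right) = 6 - 3 j$)
$U^{2}{\left(O{\left(4 \right)} \right)} = \left(6 - 3 \left(2 - 4\right)\right)^{2} = \left(6 - -6\right)^{2} = \left(6 + 6\right)^{2} = 12^{2} = 144$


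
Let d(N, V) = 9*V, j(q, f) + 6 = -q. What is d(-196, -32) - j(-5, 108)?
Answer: -287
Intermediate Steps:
j(q, f) = -6 - q
d(-196, -32) - j(-5, 108) = 9*(-32) - (-6 - 1*(-5)) = -288 - (-6 + 5) = -288 - 1*(-1) = -288 + 1 = -287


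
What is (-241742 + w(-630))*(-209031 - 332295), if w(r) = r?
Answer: 131202265272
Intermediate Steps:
(-241742 + w(-630))*(-209031 - 332295) = (-241742 - 630)*(-209031 - 332295) = -242372*(-541326) = 131202265272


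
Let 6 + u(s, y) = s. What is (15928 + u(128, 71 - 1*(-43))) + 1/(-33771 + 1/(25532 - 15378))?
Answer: 5503717254496/342910733 ≈ 16050.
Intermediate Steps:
u(s, y) = -6 + s
(15928 + u(128, 71 - 1*(-43))) + 1/(-33771 + 1/(25532 - 15378)) = (15928 + (-6 + 128)) + 1/(-33771 + 1/(25532 - 15378)) = (15928 + 122) + 1/(-33771 + 1/10154) = 16050 + 1/(-33771 + 1/10154) = 16050 + 1/(-342910733/10154) = 16050 - 10154/342910733 = 5503717254496/342910733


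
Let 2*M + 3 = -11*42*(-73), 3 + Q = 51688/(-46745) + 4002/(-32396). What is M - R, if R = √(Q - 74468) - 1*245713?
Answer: 525149/2 - I*√42696027729515308256290/757175510 ≈ 2.6257e+5 - 272.9*I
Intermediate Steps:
Q = -3202305499/757175510 (Q = -3 + (51688/(-46745) + 4002/(-32396)) = -3 + (51688*(-1/46745) + 4002*(-1/32396)) = -3 + (-51688/46745 - 2001/16198) = -3 - 930778969/757175510 = -3202305499/757175510 ≈ -4.2293)
M = 33723/2 (M = -3/2 + (-11*42*(-73))/2 = -3/2 + (-462*(-73))/2 = -3/2 + (½)*33726 = -3/2 + 16863 = 33723/2 ≈ 16862.)
R = -245713 + I*√42696027729515308256290/757175510 (R = √(-3202305499/757175510 - 74468) - 1*245713 = √(-56388548184179/757175510) - 245713 = I*√42696027729515308256290/757175510 - 245713 = -245713 + I*√42696027729515308256290/757175510 ≈ -2.4571e+5 + 272.9*I)
M - R = 33723/2 - (-245713 + I*√42696027729515308256290/757175510) = 33723/2 + (245713 - I*√42696027729515308256290/757175510) = 525149/2 - I*√42696027729515308256290/757175510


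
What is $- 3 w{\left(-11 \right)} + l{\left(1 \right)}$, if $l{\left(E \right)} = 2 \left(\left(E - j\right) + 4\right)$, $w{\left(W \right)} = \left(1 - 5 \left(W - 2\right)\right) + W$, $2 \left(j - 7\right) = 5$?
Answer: $-174$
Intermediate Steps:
$j = \frac{19}{2}$ ($j = 7 + \frac{1}{2} \cdot 5 = 7 + \frac{5}{2} = \frac{19}{2} \approx 9.5$)
$w{\left(W \right)} = 11 - 4 W$ ($w{\left(W \right)} = \left(1 - 5 \left(-2 + W\right)\right) + W = \left(1 - \left(-10 + 5 W\right)\right) + W = \left(11 - 5 W\right) + W = 11 - 4 W$)
$l{\left(E \right)} = -11 + 2 E$ ($l{\left(E \right)} = 2 \left(\left(E - \frac{19}{2}\right) + 4\right) = 2 \left(\left(- \frac{19}{2} + E\right) + 4\right) = 2 \left(- \frac{11}{2} + E\right) = -11 + 2 E$)
$- 3 w{\left(-11 \right)} + l{\left(1 \right)} = - 3 \left(11 - -44\right) + \left(-11 + 2 \cdot 1\right) = - 3 \left(11 + 44\right) + \left(-11 + 2\right) = \left(-3\right) 55 - 9 = -165 - 9 = -174$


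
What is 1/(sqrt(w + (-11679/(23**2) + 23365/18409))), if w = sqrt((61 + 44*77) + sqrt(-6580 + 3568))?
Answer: 23*sqrt(18409)/sqrt(-202638626 + 9738361*sqrt(3449 + 2*I*sqrt(753))) ≈ 0.16238 - 0.0010003*I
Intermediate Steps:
w = sqrt(3449 + 2*I*sqrt(753)) (w = sqrt((61 + 3388) + sqrt(-3012)) = sqrt(3449 + 2*I*sqrt(753)) ≈ 58.73 + 0.4672*I)
1/(sqrt(w + (-11679/(23**2) + 23365/18409))) = 1/(sqrt(sqrt(3449 + 2*I*sqrt(753)) + (-11679/(23**2) + 23365/18409))) = 1/(sqrt(sqrt(3449 + 2*I*sqrt(753)) + (-11679/529 + 23365*(1/18409)))) = 1/(sqrt(sqrt(3449 + 2*I*sqrt(753)) + (-11679*1/529 + 23365/18409))) = 1/(sqrt(sqrt(3449 + 2*I*sqrt(753)) + (-11679/529 + 23365/18409))) = 1/(sqrt(sqrt(3449 + 2*I*sqrt(753)) - 202638626/9738361)) = 1/(sqrt(-202638626/9738361 + sqrt(3449 + 2*I*sqrt(753)))) = 1/sqrt(-202638626/9738361 + sqrt(3449 + 2*I*sqrt(753)))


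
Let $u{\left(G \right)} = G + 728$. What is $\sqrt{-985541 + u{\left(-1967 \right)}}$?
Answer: $2 i \sqrt{246695} \approx 993.37 i$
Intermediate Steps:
$u{\left(G \right)} = 728 + G$
$\sqrt{-985541 + u{\left(-1967 \right)}} = \sqrt{-985541 + \left(728 - 1967\right)} = \sqrt{-985541 - 1239} = \sqrt{-986780} = 2 i \sqrt{246695}$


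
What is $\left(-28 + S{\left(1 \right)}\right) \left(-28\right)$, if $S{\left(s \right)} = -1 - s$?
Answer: $840$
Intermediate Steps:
$\left(-28 + S{\left(1 \right)}\right) \left(-28\right) = \left(-28 - 2\right) \left(-28\right) = \left(-30\right) \left(-28\right) = 840$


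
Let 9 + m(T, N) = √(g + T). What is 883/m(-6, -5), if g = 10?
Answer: -883/7 ≈ -126.14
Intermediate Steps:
m(T, N) = -9 + √(10 + T)
883/m(-6, -5) = 883/(-9 + √(10 - 6)) = 883/(-9 + √4) = 883/(-9 + 2) = 883/(-7) = 883*(-⅐) = -883/7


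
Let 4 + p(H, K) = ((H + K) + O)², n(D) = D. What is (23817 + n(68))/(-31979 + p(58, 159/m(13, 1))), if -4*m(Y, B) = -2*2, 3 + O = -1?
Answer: 23885/13386 ≈ 1.7843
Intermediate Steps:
O = -4 (O = -3 - 1 = -4)
m(Y, B) = 1 (m(Y, B) = -(-1)*2/2 = -¼*(-4) = 1)
p(H, K) = -4 + (-4 + H + K)² (p(H, K) = -4 + ((H + K) - 4)² = -4 + (-4 + H + K)²)
(23817 + n(68))/(-31979 + p(58, 159/m(13, 1))) = (23817 + 68)/(-31979 + (-4 + (-4 + 58 + 159/1)²)) = 23885/(-31979 + (-4 + (-4 + 58 + 159*1)²)) = 23885/(-31979 + (-4 + (-4 + 58 + 159)²)) = 23885/(-31979 + (-4 + 213²)) = 23885/(-31979 + (-4 + 45369)) = 23885/(-31979 + 45365) = 23885/13386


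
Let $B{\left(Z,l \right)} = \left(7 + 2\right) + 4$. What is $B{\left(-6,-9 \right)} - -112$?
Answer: $125$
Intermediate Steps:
$B{\left(Z,l \right)} = 13$ ($B{\left(Z,l \right)} = 9 + 4 = 13$)
$B{\left(-6,-9 \right)} - -112 = 13 - -112 = 13 + 112 = 125$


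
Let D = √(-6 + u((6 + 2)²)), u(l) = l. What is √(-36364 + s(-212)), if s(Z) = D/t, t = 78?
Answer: √(-221238576 + 78*√58)/78 ≈ 190.69*I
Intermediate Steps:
D = √58 (D = √(-6 + (6 + 2)²) = √(-6 + 8²) = √(-6 + 64) = √58 ≈ 7.6158)
s(Z) = √58/78
√(-36364 + s(-212)) = √(-36364 + √58/78)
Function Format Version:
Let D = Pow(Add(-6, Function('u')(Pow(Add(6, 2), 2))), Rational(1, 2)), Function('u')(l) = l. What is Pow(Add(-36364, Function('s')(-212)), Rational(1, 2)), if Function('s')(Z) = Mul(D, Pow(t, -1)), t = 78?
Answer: Mul(Rational(1, 78), Pow(Add(-221238576, Mul(78, Pow(58, Rational(1, 2)))), Rational(1, 2))) ≈ Mul(190.69, I)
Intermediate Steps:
D = Pow(58, Rational(1, 2)) (D = Pow(Add(-6, Pow(Add(6, 2), 2)), Rational(1, 2)) = Pow(Add(-6, Pow(8, 2)), Rational(1, 2)) = Pow(Add(-6, 64), Rational(1, 2)) = Pow(58, Rational(1, 2)) ≈ 7.6158)
Function('s')(Z) = Mul(Rational(1, 78), Pow(58, Rational(1, 2))) (Function('s')(Z) = Mul(Pow(58, Rational(1, 2)), Pow(78, -1)) = Mul(Pow(58, Rational(1, 2)), Rational(1, 78)) = Mul(Rational(1, 78), Pow(58, Rational(1, 2))))
Pow(Add(-36364, Function('s')(-212)), Rational(1, 2)) = Pow(Add(-36364, Mul(Rational(1, 78), Pow(58, Rational(1, 2)))), Rational(1, 2))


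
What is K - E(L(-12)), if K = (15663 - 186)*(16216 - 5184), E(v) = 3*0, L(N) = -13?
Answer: 170742264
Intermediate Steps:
E(v) = 0
K = 170742264 (K = 15477*11032 = 170742264)
K - E(L(-12)) = 170742264 - 1*0 = 170742264 + 0 = 170742264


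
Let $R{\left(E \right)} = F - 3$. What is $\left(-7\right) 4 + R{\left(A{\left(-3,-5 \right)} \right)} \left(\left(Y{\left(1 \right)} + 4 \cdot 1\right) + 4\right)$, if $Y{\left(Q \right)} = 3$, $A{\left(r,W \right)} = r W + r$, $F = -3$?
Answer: $-94$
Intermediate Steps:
$A{\left(r,W \right)} = r + W r$ ($A{\left(r,W \right)} = W r + r = r + W r$)
$R{\left(E \right)} = -6$ ($R{\left(E \right)} = -3 - 3 = -6$)
$\left(-7\right) 4 + R{\left(A{\left(-3,-5 \right)} \right)} \left(\left(Y{\left(1 \right)} + 4 \cdot 1\right) + 4\right) = \left(-7\right) 4 - 6 \left(\left(3 + 4 \cdot 1\right) + 4\right) = -28 - 6 \left(\left(3 + 4\right) + 4\right) = -28 - 6 \left(7 + 4\right) = -28 - 66 = -94$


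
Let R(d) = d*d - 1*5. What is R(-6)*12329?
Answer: 382199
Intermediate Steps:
R(d) = -5 + d² (R(d) = d² - 5 = -5 + d²)
R(-6)*12329 = (-5 + (-6)²)*12329 = (-5 + 36)*12329 = 31*12329 = 382199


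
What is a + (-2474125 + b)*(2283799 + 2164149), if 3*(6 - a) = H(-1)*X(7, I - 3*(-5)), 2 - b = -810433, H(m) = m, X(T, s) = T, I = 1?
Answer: -22200019824335/3 ≈ -7.4000e+12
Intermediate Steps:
b = 810435 (b = 2 - 1*(-810433) = 2 + 810433 = 810435)
a = 25/3 (a = 6 - (-1)*7/3 = 6 - ⅓*(-7) = 6 + 7/3 = 25/3 ≈ 8.3333)
a + (-2474125 + b)*(2283799 + 2164149) = 25/3 + (-2474125 + 810435)*(2283799 + 2164149) = 25/3 - 1663690*4447948 = 25/3 - 7400006608120 = -22200019824335/3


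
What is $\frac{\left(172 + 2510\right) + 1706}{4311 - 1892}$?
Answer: $\frac{4388}{2419} \approx 1.814$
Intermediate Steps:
$\frac{\left(172 + 2510\right) + 1706}{4311 - 1892} = \frac{2682 + 1706}{2419} = 4388 \cdot \frac{1}{2419} = \frac{4388}{2419}$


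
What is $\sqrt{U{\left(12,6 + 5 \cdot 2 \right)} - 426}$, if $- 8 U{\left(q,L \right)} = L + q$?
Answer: $\frac{i \sqrt{1718}}{2} \approx 20.724 i$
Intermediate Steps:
$U{\left(q,L \right)} = - \frac{L}{8} - \frac{q}{8}$ ($U{\left(q,L \right)} = - \frac{L + q}{8} = - \frac{L}{8} - \frac{q}{8}$)
$\sqrt{U{\left(12,6 + 5 \cdot 2 \right)} - 426} = \sqrt{\left(- \frac{6 + 5 \cdot 2}{8} - \frac{3}{2}\right) - 426} = \sqrt{\left(- \frac{6 + 10}{8} - \frac{3}{2}\right) - 426} = \sqrt{\left(\left(- \frac{1}{8}\right) 16 - \frac{3}{2}\right) - 426} = \sqrt{\left(-2 - \frac{3}{2}\right) - 426} = \sqrt{- \frac{7}{2} - 426} = \sqrt{- \frac{859}{2}} = \frac{i \sqrt{1718}}{2}$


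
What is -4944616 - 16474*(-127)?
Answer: -2852418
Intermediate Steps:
-4944616 - 16474*(-127) = -4944616 - 1*(-2092198) = -4944616 + 2092198 = -2852418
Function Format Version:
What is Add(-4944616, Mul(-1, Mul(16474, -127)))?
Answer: -2852418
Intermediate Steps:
Add(-4944616, Mul(-1, Mul(16474, -127))) = Add(-4944616, Mul(-1, -2092198)) = Add(-4944616, 2092198) = -2852418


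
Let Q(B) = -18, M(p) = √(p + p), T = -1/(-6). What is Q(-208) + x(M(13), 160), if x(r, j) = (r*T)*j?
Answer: -18 + 80*√26/3 ≈ 117.97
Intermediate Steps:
T = ⅙ (T = -1*(-⅙) = ⅙ ≈ 0.16667)
M(p) = √2*√p (M(p) = √(2*p) = √2*√p)
x(r, j) = j*r/6 (x(r, j) = (r*(⅙))*j = (r/6)*j = j*r/6)
Q(-208) + x(M(13), 160) = -18 + (⅙)*160*(√2*√13) = -18 + (⅙)*160*√26 = -18 + 80*√26/3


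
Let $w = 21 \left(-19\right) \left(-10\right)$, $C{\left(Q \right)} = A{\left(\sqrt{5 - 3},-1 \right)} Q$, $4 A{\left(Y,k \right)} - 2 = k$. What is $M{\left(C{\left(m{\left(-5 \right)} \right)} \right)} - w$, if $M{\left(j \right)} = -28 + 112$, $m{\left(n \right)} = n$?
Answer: $-3906$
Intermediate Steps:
$A{\left(Y,k \right)} = \frac{1}{2} + \frac{k}{4}$
$C{\left(Q \right)} = \frac{Q}{4}$ ($C{\left(Q \right)} = \left(\frac{1}{2} + \frac{1}{4} \left(-1\right)\right) Q = \left(\frac{1}{2} - \frac{1}{4}\right) Q = \frac{Q}{4}$)
$w = 3990$ ($w = \left(-399\right) \left(-10\right) = 3990$)
$M{\left(j \right)} = 84$
$M{\left(C{\left(m{\left(-5 \right)} \right)} \right)} - w = 84 - 3990 = -3906$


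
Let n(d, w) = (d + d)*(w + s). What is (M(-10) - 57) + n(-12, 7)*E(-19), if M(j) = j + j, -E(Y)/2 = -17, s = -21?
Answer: 11347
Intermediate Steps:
E(Y) = 34 (E(Y) = -2*(-17) = 34)
n(d, w) = 2*d*(-21 + w) (n(d, w) = (d + d)*(w - 21) = (2*d)*(-21 + w) = 2*d*(-21 + w))
M(j) = 2*j
(M(-10) - 57) + n(-12, 7)*E(-19) = (2*(-10) - 57) + (2*(-12)*(-21 + 7))*34 = (-20 - 57) + (2*(-12)*(-14))*34 = -77 + 336*34 = -77 + 11424 = 11347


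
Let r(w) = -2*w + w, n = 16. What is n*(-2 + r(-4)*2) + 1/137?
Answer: 13153/137 ≈ 96.007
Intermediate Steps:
r(w) = -w
n*(-2 + r(-4)*2) + 1/137 = 16*(-2 - 1*(-4)*2) + 1/137 = 16*(-2 + 4*2) + 1/137 = 16*(-2 + 8) + 1/137 = 16*6 + 1/137 = 96 + 1/137 = 13153/137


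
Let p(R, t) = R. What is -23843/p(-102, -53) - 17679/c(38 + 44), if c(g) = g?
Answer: 37967/2091 ≈ 18.157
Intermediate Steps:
-23843/p(-102, -53) - 17679/c(38 + 44) = -23843/(-102) - 17679/(38 + 44) = -23843*(-1/102) - 17679/82 = 23843/102 - 17679*1/82 = 23843/102 - 17679/82 = 37967/2091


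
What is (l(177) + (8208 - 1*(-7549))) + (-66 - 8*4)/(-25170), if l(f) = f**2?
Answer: 592577359/12585 ≈ 47086.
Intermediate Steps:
(l(177) + (8208 - 1*(-7549))) + (-66 - 8*4)/(-25170) = (177**2 + (8208 - 1*(-7549))) + (-66 - 8*4)/(-25170) = (31329 + (8208 + 7549)) + (-66 - 32)*(-1/25170) = (31329 + 15757) - 98*(-1/25170) = 47086 + 49/12585 = 592577359/12585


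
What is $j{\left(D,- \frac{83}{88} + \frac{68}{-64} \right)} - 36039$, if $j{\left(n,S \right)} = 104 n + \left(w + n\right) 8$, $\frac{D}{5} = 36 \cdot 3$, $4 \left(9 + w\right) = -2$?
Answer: $24365$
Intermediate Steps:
$w = - \frac{19}{2}$ ($w = -9 + \frac{1}{4} \left(-2\right) = -9 - \frac{1}{2} = - \frac{19}{2} \approx -9.5$)
$D = 540$ ($D = 5 \cdot 36 \cdot 3 = 5 \cdot 108 = 540$)
$j{\left(n,S \right)} = -76 + 112 n$ ($j{\left(n,S \right)} = 104 n + \left(- \frac{19}{2} + n\right) 8 = 104 n + \left(-76 + 8 n\right) = -76 + 112 n$)
$j{\left(D,- \frac{83}{88} + \frac{68}{-64} \right)} - 36039 = \left(-76 + 112 \cdot 540\right) - 36039 = \left(-76 + 60480\right) - 36039 = 60404 - 36039 = 24365$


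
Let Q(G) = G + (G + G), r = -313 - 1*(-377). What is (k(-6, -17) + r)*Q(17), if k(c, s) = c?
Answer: 2958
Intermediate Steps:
r = 64 (r = -313 + 377 = 64)
Q(G) = 3*G (Q(G) = G + 2*G = 3*G)
(k(-6, -17) + r)*Q(17) = (-6 + 64)*(3*17) = 58*51 = 2958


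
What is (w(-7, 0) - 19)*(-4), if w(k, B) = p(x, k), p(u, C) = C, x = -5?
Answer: 104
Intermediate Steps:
w(k, B) = k
(w(-7, 0) - 19)*(-4) = (-7 - 19)*(-4) = -26*(-4) = 104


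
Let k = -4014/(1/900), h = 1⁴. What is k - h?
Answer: -3612601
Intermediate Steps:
h = 1
k = -3612600 (k = -4014/1/900 = -4014*900 = -3612600)
k - h = -3612600 - 1*1 = -3612600 - 1 = -3612601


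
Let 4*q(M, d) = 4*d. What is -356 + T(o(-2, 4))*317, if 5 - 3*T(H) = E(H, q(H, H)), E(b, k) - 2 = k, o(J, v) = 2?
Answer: -751/3 ≈ -250.33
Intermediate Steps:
q(M, d) = d (q(M, d) = (4*d)/4 = d)
E(b, k) = 2 + k
T(H) = 1 - H/3 (T(H) = 5/3 - (2 + H)/3 = 5/3 + (-⅔ - H/3) = 1 - H/3)
-356 + T(o(-2, 4))*317 = -356 + (1 - ⅓*2)*317 = -356 + (1 - ⅔)*317 = -356 + (⅓)*317 = -356 + 317/3 = -751/3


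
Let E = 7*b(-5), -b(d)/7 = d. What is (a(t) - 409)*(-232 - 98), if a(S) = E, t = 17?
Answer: 54120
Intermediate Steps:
b(d) = -7*d
E = 245 (E = 7*(-7*(-5)) = 7*35 = 245)
a(S) = 245
(a(t) - 409)*(-232 - 98) = (245 - 409)*(-232 - 98) = -164*(-330) = 54120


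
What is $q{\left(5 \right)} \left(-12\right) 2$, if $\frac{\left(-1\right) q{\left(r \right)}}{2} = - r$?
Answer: $-240$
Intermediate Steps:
$q{\left(r \right)} = 2 r$ ($q{\left(r \right)} = - 2 \left(- r\right) = 2 r$)
$q{\left(5 \right)} \left(-12\right) 2 = 2 \cdot 5 \left(-12\right) 2 = 10 \left(-12\right) 2 = \left(-120\right) 2 = -240$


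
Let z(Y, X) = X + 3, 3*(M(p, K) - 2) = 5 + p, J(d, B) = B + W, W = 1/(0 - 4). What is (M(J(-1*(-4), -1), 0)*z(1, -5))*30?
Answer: -195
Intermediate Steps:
W = -¼ (W = 1/(-4) = -¼ ≈ -0.25000)
J(d, B) = -¼ + B (J(d, B) = B - ¼ = -¼ + B)
M(p, K) = 11/3 + p/3 (M(p, K) = 2 + (5 + p)/3 = 2 + (5/3 + p/3) = 11/3 + p/3)
z(Y, X) = 3 + X
(M(J(-1*(-4), -1), 0)*z(1, -5))*30 = ((11/3 + (-¼ - 1)/3)*(3 - 5))*30 = ((11/3 + (⅓)*(-5/4))*(-2))*30 = ((11/3 - 5/12)*(-2))*30 = ((13/4)*(-2))*30 = -13/2*30 = -195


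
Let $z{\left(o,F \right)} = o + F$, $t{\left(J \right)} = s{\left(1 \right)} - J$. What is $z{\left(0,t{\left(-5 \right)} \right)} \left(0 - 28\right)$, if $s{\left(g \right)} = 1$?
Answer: $-168$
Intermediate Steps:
$t{\left(J \right)} = 1 - J$
$z{\left(o,F \right)} = F + o$
$z{\left(0,t{\left(-5 \right)} \right)} \left(0 - 28\right) = \left(\left(1 - -5\right) + 0\right) \left(0 - 28\right) = \left(\left(1 + 5\right) + 0\right) \left(-28\right) = \left(6 + 0\right) \left(-28\right) = 6 \left(-28\right) = -168$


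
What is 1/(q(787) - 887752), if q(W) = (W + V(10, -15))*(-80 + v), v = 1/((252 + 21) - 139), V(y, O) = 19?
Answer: -67/63799141 ≈ -1.0502e-6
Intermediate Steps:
v = 1/134 (v = 1/(273 - 139) = 1/134 ≈ 0.0074627)
q(W) = -203661/134 - 10719*W/134 (q(W) = (W + 19)*(-80 + 1/134) = (19 + W)*(-10719/134) = -203661/134 - 10719*W/134)
1/(q(787) - 887752) = 1/((-203661/134 - 10719/134*787) - 887752) = 1/((-203661/134 - 8435853/134) - 887752) = 1/(-4319757/67 - 887752) = 1/(-63799141/67) = -67/63799141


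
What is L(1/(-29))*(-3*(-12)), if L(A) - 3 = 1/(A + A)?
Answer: -414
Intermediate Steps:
L(A) = 3 + 1/(2*A) (L(A) = 3 + 1/(A + A) = 3 + 1/(2*A))
L(1/(-29))*(-3*(-12)) = (3 + 1/(2*(1/(-29))))*(-3*(-12)) = (3 + 1/(2*(-1/29)))*36 = (3 + (½)*(-29))*36 = (3 - 29/2)*36 = -23/2*36 = -414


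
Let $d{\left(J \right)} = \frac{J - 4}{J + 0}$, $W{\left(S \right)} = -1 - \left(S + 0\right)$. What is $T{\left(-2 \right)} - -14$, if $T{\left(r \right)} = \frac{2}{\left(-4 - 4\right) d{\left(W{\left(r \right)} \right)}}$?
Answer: $\frac{169}{12} \approx 14.083$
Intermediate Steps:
$W{\left(S \right)} = -1 - S$
$d{\left(J \right)} = \frac{-4 + J}{J}$
$T{\left(r \right)} = - \frac{-1 - r}{4 \left(-5 - r\right)}$ ($T{\left(r \right)} = \frac{2}{\left(-4 - 4\right) \frac{-4 - \left(1 + r\right)}{-1 - r}} = \frac{2}{\left(-8\right) \frac{-5 - r}{-1 - r}} = \frac{2}{\left(-8\right) \frac{1}{-1 - r} \left(-5 - r\right)} = 2 \left(- \frac{-1 - r}{8 \left(-5 - r\right)}\right) = - \frac{-1 - r}{4 \left(-5 - r\right)}$)
$T{\left(-2 \right)} - -14 = \frac{-1 - -2}{4 \left(5 - 2\right)} - -14 = \frac{-1 + 2}{4 \cdot 3} + 14 = \frac{1}{4} \cdot \frac{1}{3} \cdot 1 + 14 = \frac{1}{12} + 14 = \frac{169}{12}$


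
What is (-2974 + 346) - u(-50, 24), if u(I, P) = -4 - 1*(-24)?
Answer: -2648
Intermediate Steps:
u(I, P) = 20 (u(I, P) = -4 + 24 = 20)
(-2974 + 346) - u(-50, 24) = (-2974 + 346) - 1*20 = -2628 - 20 = -2648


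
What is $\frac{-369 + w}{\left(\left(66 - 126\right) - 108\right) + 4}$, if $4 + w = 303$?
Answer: $\frac{35}{82} \approx 0.42683$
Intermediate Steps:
$w = 299$ ($w = -4 + 303 = 299$)
$\frac{-369 + w}{\left(\left(66 - 126\right) - 108\right) + 4} = \frac{-369 + 299}{\left(\left(66 - 126\right) - 108\right) + 4} = - \frac{70}{\left(-60 - 108\right) + 4} = - \frac{70}{-168 + 4} = - \frac{70}{-164} = \left(-70\right) \left(- \frac{1}{164}\right) = \frac{35}{82}$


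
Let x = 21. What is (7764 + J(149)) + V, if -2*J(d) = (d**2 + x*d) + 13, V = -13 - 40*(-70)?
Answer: -4241/2 ≈ -2120.5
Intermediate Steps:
V = 2787 (V = -13 + 2800 = 2787)
J(d) = -13/2 - 21*d/2 - d**2/2 (J(d) = -((d**2 + 21*d) + 13)/2 = -(13 + d**2 + 21*d)/2 = -13/2 - 21*d/2 - d**2/2)
(7764 + J(149)) + V = (7764 + (-13/2 - 21/2*149 - 1/2*149**2)) + 2787 = (7764 + (-13/2 - 3129/2 - 1/2*22201)) + 2787 = (7764 + (-13/2 - 3129/2 - 22201/2)) + 2787 = (7764 - 25343/2) + 2787 = -9815/2 + 2787 = -4241/2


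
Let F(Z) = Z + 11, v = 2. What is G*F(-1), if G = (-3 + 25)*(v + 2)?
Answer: 880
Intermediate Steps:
F(Z) = 11 + Z
G = 88 (G = (-3 + 25)*(2 + 2) = 22*4 = 88)
G*F(-1) = 88*(11 - 1) = 88*10 = 880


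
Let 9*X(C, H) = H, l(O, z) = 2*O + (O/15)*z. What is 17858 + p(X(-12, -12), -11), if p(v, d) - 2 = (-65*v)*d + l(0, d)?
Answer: 50720/3 ≈ 16907.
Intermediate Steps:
l(O, z) = 2*O + O*z/15 (l(O, z) = 2*O + (O*(1/15))*z = 2*O + (O/15)*z = 2*O + O*z/15)
X(C, H) = H/9
p(v, d) = 2 - 65*d*v (p(v, d) = 2 + ((-65*v)*d + (1/15)*0*(30 + d)) = 2 + (-65*d*v + 0) = 2 - 65*d*v)
17858 + p(X(-12, -12), -11) = 17858 + (2 - 65*(-11)*(1/9)*(-12)) = 17858 + (2 - 65*(-11)*(-4/3)) = 17858 + (2 - 2860/3) = 17858 - 2854/3 = 50720/3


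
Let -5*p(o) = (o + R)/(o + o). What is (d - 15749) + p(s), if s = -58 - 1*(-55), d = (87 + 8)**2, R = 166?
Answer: -201557/30 ≈ -6718.6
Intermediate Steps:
d = 9025 (d = 95**2 = 9025)
s = -3 (s = -58 + 55 = -3)
p(o) = -(166 + o)/(10*o) (p(o) = -(o + 166)/(5*(o + o)) = -(166 + o)/(5*(2*o)) = -(166 + o)*1/(2*o)/5 = -(166 + o)/(10*o))
(d - 15749) + p(s) = (9025 - 15749) + (1/10)*(-166 - 1*(-3))/(-3) = -6724 + (1/10)*(-1/3)*(-166 + 3) = -6724 + (1/10)*(-1/3)*(-163) = -6724 + 163/30 = -201557/30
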